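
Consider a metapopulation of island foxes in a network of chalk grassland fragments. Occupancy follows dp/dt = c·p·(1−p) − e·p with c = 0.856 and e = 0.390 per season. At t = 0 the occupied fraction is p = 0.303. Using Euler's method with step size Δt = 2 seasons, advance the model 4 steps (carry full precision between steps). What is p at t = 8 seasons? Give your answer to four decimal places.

Update rule: p ← p + [c·p·(1−p) − e·p]·Δt with Δt = 2.
t = 2: p = 0.30300 + (+0.12522) = 0.42822
t = 4: p = 0.42822 + (+0.08517) = 0.51339
t = 6: p = 0.51339 + (+0.02725) = 0.54064
t = 8: p = 0.54064 + (+0.00347) = 0.54411

0.5441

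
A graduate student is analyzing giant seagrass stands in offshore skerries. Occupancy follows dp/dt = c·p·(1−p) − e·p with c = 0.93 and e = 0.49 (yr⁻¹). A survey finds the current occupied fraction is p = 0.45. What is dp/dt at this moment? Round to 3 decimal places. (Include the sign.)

0.010

Colonization term: c·p·(1−p) = 0.93×0.45×0.5500 = 0.23018.
Extinction term: e·p = 0.22050.
dp/dt = 0.23018 − 0.22050 = 0.00968.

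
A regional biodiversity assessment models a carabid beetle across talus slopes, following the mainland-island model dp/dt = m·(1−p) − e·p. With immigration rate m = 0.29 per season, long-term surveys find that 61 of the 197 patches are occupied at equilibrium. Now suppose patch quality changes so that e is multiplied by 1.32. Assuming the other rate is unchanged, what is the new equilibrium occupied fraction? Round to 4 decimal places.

0.2536

Observed p* = 61/197 = 0.30964.
Balance m(1−p*) = e·p* gives e = m(1−p*)/p* = 0.29×0.69036/0.30964 = 0.64657.
New p* = m/(m+e) = 0.29000/(0.29000+0.85347) = 0.25361.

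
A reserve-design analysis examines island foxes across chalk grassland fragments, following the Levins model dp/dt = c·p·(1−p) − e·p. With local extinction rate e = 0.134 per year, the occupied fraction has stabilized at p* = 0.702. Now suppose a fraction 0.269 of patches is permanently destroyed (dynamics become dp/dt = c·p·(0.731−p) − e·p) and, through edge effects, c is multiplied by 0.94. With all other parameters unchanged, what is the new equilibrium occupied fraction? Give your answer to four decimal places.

0.4140

Balance c(1−p*) = e gives c = e/(1 − 0.70200) = 0.134/0.29800 = 0.44966.
New p* = 0.731 − e/c = 0.731 − 0.13400/0.42268 = 0.41398.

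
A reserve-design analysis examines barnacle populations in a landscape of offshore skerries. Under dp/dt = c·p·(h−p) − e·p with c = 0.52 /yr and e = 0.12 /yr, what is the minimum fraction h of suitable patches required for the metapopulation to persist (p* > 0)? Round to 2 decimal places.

p* = h − e/c is positive only when h > e/c.
h_min = e/c = 0.12/0.52 = 0.2308.

0.23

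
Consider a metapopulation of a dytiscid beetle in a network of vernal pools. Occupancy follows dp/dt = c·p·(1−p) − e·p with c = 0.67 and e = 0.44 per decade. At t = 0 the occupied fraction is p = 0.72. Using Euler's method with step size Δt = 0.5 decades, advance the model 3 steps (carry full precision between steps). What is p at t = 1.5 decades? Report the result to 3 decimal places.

Update rule: p ← p + [c·p·(1−p) − e·p]·Δt with Δt = 0.5.
p: 0.72000 → 0.62914  (Δp = -0.09086)
p: 0.62914 → 0.56889  (Δp = -0.06025)
p: 0.56889 → 0.52589  (Δp = -0.04300)

0.526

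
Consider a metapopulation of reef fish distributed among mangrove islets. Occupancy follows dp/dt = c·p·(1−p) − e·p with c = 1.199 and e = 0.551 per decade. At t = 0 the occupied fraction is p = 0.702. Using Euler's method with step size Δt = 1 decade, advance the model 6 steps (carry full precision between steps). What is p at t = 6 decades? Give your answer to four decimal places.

0.5406

Update rule: p ← p + [c·p·(1−p) − e·p]·Δt with Δt = 1.
step 1: Δp = -0.13598, p = 0.56602
step 2: Δp = -0.01736, p = 0.54867
step 3: Δp = -0.00541, p = 0.54326
step 4: Δp = -0.00183, p = 0.54143
step 5: Δp = -0.00064, p = 0.54079
step 6: Δp = -0.00022, p = 0.54057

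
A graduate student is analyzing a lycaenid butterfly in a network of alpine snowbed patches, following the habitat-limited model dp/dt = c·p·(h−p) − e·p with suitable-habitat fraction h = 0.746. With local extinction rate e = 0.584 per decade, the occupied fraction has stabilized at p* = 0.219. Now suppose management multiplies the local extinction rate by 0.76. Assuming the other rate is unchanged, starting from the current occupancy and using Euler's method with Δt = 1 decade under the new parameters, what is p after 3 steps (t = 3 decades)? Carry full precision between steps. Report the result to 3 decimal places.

Balance c(h−p*) = e gives c = e/(0.746 − 0.21900) = 0.584/0.52700 = 1.10816.
Starting from p₀ = 0.21900; update p ← p + (dp/dt)·Δt with the new parameters.
step 1: Δp = +0.03070, p = 0.24970
step 2: Δp = +0.02650, p = 0.27620
step 3: Δp = +0.02121, p = 0.29740

0.297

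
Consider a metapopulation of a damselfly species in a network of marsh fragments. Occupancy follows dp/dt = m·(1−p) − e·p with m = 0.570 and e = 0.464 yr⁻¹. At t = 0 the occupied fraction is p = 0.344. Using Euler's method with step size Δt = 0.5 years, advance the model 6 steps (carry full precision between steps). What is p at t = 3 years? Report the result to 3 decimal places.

Update rule: p ← p + [m·(1−p) − e·p]·Δt with Δt = 0.5.
step 1: Δp = +0.10715, p = 0.45115
step 2: Δp = +0.05175, p = 0.50291
step 3: Δp = +0.02500, p = 0.52790
step 4: Δp = +0.01207, p = 0.53998
step 5: Δp = +0.00583, p = 0.54581
step 6: Δp = +0.00282, p = 0.54863

0.549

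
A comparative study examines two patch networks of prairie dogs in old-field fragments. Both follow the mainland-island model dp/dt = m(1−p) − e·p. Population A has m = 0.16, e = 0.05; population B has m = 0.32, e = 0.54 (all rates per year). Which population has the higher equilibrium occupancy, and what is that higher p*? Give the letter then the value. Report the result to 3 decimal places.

A: p*_A = m/(m+e) = 0.16/0.2100 = 0.7619.
B: p*_B = 0.32/0.8600 = 0.3721.
A is higher at 0.7619.

A, 0.762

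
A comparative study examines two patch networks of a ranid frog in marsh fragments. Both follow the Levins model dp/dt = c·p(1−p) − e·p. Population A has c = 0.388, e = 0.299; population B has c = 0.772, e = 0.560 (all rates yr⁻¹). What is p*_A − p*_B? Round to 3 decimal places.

A: p*_A = 1 − 0.299/0.388 = 0.2294.
B: p*_B = 1 − 0.560/0.772 = 0.2746.
p*_A − p*_B = 0.2294 − 0.2746 = -0.0452.

-0.045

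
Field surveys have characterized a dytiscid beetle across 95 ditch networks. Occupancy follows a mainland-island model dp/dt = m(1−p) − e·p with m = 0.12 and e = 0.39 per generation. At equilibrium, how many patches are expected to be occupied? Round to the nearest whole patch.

p* = m/(m+e) = 0.12/0.5100 = 0.2353.
Expected occupied patches = N × p* = 95 × 0.2353 = 22.35 ≈ 22.

22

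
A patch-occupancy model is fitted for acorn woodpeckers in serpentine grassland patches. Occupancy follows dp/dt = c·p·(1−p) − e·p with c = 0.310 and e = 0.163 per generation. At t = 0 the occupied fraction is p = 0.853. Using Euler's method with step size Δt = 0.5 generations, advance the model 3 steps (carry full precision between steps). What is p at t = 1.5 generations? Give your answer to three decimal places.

0.728

Update rule: p ← p + [c·p·(1−p) − e·p]·Δt with Δt = 0.5.
  1  |  dp/dt·Δt = -0.050084  |  p_1 = 0.802916
  2  |  dp/dt·Δt = -0.040910  |  p_2 = 0.762006
  3  |  dp/dt·Δt = -0.033994  |  p_3 = 0.728012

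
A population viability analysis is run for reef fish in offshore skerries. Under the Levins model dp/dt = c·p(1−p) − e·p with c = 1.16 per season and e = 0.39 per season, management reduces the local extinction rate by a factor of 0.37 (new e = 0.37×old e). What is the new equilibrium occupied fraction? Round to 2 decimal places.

Before: p* = 1 − 0.39/1.16 = 0.6638.
After the change, c = 1.16, e = 0.1443, so p* = 1 − 0.1443/1.16 = 0.8756.

0.88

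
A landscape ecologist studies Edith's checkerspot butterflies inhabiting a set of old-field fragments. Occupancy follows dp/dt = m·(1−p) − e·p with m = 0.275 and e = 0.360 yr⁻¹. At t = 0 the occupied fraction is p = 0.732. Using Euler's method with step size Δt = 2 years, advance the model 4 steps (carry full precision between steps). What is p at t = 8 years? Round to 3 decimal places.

Update rule: p ← p + [m·(1−p) − e·p]·Δt with Δt = 2.
  1  |  dp/dt·Δt = -0.379640  |  p_1 = 0.352360
  2  |  dp/dt·Δt = +0.102503  |  p_2 = 0.454863
  3  |  dp/dt·Δt = -0.027676  |  p_3 = 0.427187
  4  |  dp/dt·Δt = +0.007472  |  p_4 = 0.434659

0.435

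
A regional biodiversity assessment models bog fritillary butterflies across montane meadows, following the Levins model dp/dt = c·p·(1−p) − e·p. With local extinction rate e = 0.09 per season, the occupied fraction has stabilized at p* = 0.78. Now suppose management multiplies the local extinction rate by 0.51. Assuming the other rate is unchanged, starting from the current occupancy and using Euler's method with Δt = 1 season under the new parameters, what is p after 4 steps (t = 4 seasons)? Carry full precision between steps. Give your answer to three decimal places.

0.867

Balance c(1−p*) = e gives c = e/(1 − 0.78000) = 0.09/0.22000 = 0.40909.
Starting from p₀ = 0.78000; update p ← p + (dp/dt)·Δt with the new parameters.
step 1: Δp = +0.03440, p = 0.81440
step 2: Δp = +0.02445, p = 0.83885
step 3: Δp = +0.01680, p = 0.85565
step 4: Δp = +0.01125, p = 0.86690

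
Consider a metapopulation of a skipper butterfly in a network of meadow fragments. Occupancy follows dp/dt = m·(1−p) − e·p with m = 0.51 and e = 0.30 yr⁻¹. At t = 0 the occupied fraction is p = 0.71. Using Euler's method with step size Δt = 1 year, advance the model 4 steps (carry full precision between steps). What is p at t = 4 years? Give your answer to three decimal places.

Update rule: p ← p + [m·(1−p) − e·p]·Δt with Δt = 1.
p: 0.71000 → 0.64490  (Δp = -0.06510)
p: 0.64490 → 0.63253  (Δp = -0.01237)
p: 0.63253 → 0.63018  (Δp = -0.00235)
p: 0.63018 → 0.62973  (Δp = -0.00045)

0.630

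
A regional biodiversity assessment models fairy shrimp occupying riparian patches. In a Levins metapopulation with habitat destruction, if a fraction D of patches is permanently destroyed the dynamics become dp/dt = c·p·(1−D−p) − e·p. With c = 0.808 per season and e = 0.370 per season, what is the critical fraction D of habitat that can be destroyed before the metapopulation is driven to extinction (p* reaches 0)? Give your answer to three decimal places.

0.542

The nontrivial equilibrium is p* = (1−D) − e/c; extinction occurs when this hits zero.
So D_crit = 1 − e/c = 1 − 0.370/0.808 = 1 − 0.4579 = 0.5421.
This equals the undisturbed p*, a classic result of Lande's extension.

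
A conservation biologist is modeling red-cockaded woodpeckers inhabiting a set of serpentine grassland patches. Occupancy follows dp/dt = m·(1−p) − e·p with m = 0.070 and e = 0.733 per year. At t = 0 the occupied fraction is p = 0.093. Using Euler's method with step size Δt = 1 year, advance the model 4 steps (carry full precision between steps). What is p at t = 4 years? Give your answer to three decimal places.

0.087

Update rule: p ← p + [m·(1−p) − e·p]·Δt with Δt = 1.
t = 1: p = 0.09300 + (-0.00468) = 0.08832
t = 2: p = 0.08832 + (-0.00092) = 0.08740
t = 3: p = 0.08740 + (-0.00018) = 0.08722
t = 4: p = 0.08722 + (-0.00004) = 0.08718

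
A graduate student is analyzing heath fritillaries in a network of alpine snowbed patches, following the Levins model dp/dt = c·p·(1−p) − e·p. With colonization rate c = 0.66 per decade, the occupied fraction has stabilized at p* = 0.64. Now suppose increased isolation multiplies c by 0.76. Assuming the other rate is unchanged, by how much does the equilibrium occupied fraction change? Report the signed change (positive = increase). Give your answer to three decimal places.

-0.114

Balance c(1−p*) = e gives e = 0.66×(1 − 0.64000) = 0.23760.
New p* = 1 − e/c = 1 − 0.23760/0.50160 = 0.52632.
Δp* = 0.52632 − 0.64000 = -0.11368.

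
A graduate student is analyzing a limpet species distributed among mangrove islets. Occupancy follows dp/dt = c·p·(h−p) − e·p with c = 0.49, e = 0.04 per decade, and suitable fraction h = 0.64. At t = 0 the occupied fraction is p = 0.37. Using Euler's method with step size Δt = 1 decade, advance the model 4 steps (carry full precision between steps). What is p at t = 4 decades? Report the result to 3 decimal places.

0.483

Update rule: p ← p + [c·p·(h−p) − e·p]·Δt with Δt = 1.
  1  |  dp/dt·Δt = +0.034151  |  p_1 = 0.404151
  2  |  dp/dt·Δt = +0.030540  |  p_2 = 0.434691
  3  |  dp/dt·Δt = +0.026343  |  p_3 = 0.461034
  4  |  dp/dt·Δt = +0.021988  |  p_4 = 0.483022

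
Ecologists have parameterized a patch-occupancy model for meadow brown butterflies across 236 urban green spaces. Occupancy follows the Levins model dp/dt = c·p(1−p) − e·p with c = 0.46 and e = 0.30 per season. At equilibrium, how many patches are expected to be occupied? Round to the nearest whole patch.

82

p* = 1 − e/c = 1 − 0.30/0.46 = 0.3478.
Expected occupied patches = N × p* = 236 × 0.3478 = 82.09 ≈ 82.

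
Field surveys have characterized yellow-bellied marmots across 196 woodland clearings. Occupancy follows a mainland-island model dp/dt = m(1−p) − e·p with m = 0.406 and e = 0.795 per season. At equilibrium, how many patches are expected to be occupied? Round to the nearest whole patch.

66

p* = m/(m+e) = 0.406/1.2010 = 0.3381.
Expected occupied patches = N × p* = 196 × 0.3381 = 66.26 ≈ 66.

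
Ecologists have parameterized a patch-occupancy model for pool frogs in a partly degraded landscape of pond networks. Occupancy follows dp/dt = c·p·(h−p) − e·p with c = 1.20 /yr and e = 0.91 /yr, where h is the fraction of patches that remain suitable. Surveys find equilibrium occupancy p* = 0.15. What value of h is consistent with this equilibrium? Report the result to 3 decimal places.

At equilibrium c(h−p*) = e, so h = p* + e/c.
h = 0.15 + 0.91/1.20 = 0.15 + 0.7583 = 0.9083.

0.908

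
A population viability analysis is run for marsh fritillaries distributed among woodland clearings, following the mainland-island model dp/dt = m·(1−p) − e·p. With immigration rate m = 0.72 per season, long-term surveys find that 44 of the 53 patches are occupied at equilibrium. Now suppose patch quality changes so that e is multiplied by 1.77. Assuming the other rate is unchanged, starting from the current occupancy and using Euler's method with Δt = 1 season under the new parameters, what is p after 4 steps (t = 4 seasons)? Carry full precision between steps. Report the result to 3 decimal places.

0.734

Observed p* = 44/53 = 0.83019.
Balance m(1−p*) = e·p* gives e = m(1−p*)/p* = 0.72×0.16981/0.83019 = 0.14727.
Starting from p₀ = 0.83019; update p ← p + (dp/dt)·Δt with the new parameters.
step 1: Δp = -0.09414, p = 0.73605
step 2: Δp = -0.00182, p = 0.73423
step 3: Δp = -0.00004, p = 0.73419
step 4: Δp = -0.00000, p = 0.73419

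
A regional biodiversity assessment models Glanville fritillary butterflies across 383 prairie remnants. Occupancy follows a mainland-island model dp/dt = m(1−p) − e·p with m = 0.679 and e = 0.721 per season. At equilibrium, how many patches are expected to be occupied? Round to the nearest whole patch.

p* = m/(m+e) = 0.679/1.4000 = 0.4850.
Expected occupied patches = N × p* = 383 × 0.4850 = 185.76 ≈ 186.

186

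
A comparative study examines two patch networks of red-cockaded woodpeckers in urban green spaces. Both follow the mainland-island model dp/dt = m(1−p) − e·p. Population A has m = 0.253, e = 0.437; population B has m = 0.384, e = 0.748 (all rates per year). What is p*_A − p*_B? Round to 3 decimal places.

0.027

A: p*_A = m/(m+e) = 0.253/0.6900 = 0.3667.
B: p*_B = 0.384/1.1320 = 0.3392.
p*_A − p*_B = 0.3667 − 0.3392 = 0.0274.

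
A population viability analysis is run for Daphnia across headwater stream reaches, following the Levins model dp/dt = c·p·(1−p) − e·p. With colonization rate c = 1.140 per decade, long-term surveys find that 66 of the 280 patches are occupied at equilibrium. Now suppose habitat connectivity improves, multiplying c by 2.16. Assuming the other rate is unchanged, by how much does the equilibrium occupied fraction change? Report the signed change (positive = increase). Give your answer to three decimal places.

0.410

Observed p* = 66/280 = 0.23571.
Balance c(1−p*) = e gives e = 1.140×(1 − 0.23571) = 0.87129.
New p* = 1 − e/c = 1 − 0.87129/2.46240 = 0.64616.
Δp* = 0.64616 − 0.23571 = +0.41045.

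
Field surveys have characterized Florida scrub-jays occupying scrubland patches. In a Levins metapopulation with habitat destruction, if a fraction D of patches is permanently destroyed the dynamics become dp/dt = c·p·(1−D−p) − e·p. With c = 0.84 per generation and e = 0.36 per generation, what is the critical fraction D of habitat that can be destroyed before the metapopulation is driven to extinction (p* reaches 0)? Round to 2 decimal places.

0.57

The nontrivial equilibrium is p* = (1−D) − e/c; extinction occurs when this hits zero.
So D_crit = 1 − e/c = 1 − 0.36/0.84 = 1 − 0.4286 = 0.5714.
Note this equals the original equilibrium occupancy — the Levins extinction-debt result.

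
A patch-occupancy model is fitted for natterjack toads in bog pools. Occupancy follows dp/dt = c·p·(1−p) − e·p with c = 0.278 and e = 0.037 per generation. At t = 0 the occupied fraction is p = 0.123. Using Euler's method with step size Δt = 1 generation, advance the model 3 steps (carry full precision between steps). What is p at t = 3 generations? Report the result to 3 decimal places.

0.212

Update rule: p ← p + [c·p·(1−p) − e·p]·Δt with Δt = 1.
  1  |  dp/dt·Δt = +0.025437  |  p_1 = 0.148437
  2  |  dp/dt·Δt = +0.029648  |  p_2 = 0.178085
  3  |  dp/dt·Δt = +0.034102  |  p_3 = 0.212187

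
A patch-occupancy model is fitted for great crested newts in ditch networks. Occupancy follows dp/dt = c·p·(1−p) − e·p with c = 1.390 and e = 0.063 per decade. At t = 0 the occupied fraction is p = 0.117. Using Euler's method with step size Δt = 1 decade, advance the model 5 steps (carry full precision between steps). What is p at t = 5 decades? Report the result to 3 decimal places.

0.948

Update rule: p ← p + [c·p·(1−p) − e·p]·Δt with Δt = 1.
t = 1: p = 0.11700 + (+0.13623) = 0.25323
t = 2: p = 0.25323 + (+0.24690) = 0.50013
t = 3: p = 0.50013 + (+0.31599) = 0.81613
t = 4: p = 0.81613 + (+0.15717) = 0.97330
t = 5: p = 0.97330 + (-0.02520) = 0.94810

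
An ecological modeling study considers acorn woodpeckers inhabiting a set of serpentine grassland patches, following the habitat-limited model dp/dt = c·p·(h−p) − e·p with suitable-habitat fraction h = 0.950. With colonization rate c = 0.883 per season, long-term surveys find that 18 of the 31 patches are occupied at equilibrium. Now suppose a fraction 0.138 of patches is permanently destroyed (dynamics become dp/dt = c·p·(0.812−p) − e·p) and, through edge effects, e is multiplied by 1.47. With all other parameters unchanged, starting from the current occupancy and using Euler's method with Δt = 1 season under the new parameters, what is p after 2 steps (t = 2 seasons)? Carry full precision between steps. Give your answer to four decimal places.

0.3645

Observed p* = 18/31 = 0.58065.
Balance c(h−p*) = e gives e = 0.883×(0.95 − 0.58065) = 0.32614.
Starting from p₀ = 0.58065; update p ← p + (dp/dt)·Δt with the new parameters.
p: 0.58065 → 0.42089  (Δp = -0.15976)
p: 0.42089 → 0.36446  (Δp = -0.05643)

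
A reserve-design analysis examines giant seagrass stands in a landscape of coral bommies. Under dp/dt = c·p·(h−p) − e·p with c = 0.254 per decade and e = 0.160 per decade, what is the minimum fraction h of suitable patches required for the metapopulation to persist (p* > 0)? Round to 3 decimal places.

p* = h − e/c is positive only when h > e/c.
h_min = e/c = 0.160/0.254 = 0.6299.

0.630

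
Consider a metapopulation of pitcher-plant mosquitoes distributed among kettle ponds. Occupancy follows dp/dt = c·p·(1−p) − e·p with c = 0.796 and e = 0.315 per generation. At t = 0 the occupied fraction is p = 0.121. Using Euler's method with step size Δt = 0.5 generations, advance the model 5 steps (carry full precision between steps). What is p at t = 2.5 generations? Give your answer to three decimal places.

0.267

Update rule: p ← p + [c·p·(1−p) − e·p]·Δt with Δt = 0.5.
  1  |  dp/dt·Δt = +0.023273  |  p_1 = 0.144273
  2  |  dp/dt·Δt = +0.026413  |  p_2 = 0.170687
  3  |  dp/dt·Δt = +0.029455  |  p_3 = 0.200142
  4  |  dp/dt·Δt = +0.032192  |  p_4 = 0.232333
  5  |  dp/dt·Δt = +0.034393  |  p_5 = 0.266726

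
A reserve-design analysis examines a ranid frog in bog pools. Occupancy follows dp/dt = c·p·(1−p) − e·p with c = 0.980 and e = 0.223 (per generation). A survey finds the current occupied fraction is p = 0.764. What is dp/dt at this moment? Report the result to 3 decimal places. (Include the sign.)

Colonization term: c·p·(1−p) = 0.980×0.764×0.2360 = 0.17670.
Extinction term: e·p = 0.17037.
dp/dt = 0.17670 − 0.17037 = 0.00633.

0.006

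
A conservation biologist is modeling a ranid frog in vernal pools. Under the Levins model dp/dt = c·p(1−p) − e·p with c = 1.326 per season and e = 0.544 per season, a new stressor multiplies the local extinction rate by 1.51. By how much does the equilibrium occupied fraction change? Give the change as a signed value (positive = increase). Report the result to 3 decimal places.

-0.209

Before: p* = 1 − 0.544/1.326 = 0.5897.
After the change, c = 1.326, e = 0.82144, so p* = 1 − 0.82144/1.326 = 0.3805.
Δp* = 0.3805 − 0.5897 = -0.2092.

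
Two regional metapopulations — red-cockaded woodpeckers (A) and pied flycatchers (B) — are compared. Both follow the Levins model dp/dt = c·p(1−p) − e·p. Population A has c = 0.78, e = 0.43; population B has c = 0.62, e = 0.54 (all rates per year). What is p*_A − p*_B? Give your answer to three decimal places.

A: p*_A = 1 − 0.43/0.78 = 0.4487.
B: p*_B = 1 − 0.54/0.62 = 0.1290.
p*_A − p*_B = 0.4487 − 0.1290 = 0.3197.

0.320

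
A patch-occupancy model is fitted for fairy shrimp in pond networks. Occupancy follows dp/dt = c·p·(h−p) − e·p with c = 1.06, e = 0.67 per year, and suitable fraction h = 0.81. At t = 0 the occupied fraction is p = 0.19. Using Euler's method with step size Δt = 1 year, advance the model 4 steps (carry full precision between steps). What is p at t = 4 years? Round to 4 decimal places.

Update rule: p ← p + [c·p·(h−p) − e·p]·Δt with Δt = 1.
step 1: Δp = -0.00243, p = 0.18757
step 2: Δp = -0.00192, p = 0.18565
step 3: Δp = -0.00152, p = 0.18413
step 4: Δp = -0.00121, p = 0.18292

0.1829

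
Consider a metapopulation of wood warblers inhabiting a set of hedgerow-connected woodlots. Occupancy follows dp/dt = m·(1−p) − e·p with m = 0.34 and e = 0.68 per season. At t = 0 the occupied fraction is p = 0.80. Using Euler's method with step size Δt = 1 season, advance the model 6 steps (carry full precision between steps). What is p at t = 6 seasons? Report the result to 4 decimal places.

Update rule: p ← p + [m·(1−p) − e·p]·Δt with Δt = 1.
p: 0.80000 → 0.32400  (Δp = -0.47600)
p: 0.32400 → 0.33352  (Δp = +0.00952)
p: 0.33352 → 0.33333  (Δp = -0.00019)
p: 0.33333 → 0.33333  (Δp = +0.00000)
p: 0.33333 → 0.33333  (Δp = -0.00000)
p: 0.33333 → 0.33333  (Δp = +0.00000)

0.3333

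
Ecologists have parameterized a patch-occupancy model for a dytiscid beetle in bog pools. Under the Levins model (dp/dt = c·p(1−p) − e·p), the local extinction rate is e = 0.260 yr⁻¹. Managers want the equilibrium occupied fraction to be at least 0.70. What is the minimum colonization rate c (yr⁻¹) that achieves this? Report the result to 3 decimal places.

p* = 1 − e/c ≥ 0.70 requires e/c ≤ 0.3000, i.e. c ≥ e/0.3000.
c_min = 0.260/0.3000 = 0.8667.

0.867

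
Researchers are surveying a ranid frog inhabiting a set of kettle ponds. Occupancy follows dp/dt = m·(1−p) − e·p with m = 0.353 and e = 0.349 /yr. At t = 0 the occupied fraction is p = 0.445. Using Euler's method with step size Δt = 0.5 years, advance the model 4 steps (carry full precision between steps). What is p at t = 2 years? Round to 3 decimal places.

Update rule: p ← p + [m·(1−p) − e·p]·Δt with Δt = 0.5.
step 1: Δp = +0.02030, p = 0.46530
step 2: Δp = +0.01318, p = 0.47848
step 3: Δp = +0.00855, p = 0.48704
step 4: Δp = +0.00555, p = 0.49259

0.493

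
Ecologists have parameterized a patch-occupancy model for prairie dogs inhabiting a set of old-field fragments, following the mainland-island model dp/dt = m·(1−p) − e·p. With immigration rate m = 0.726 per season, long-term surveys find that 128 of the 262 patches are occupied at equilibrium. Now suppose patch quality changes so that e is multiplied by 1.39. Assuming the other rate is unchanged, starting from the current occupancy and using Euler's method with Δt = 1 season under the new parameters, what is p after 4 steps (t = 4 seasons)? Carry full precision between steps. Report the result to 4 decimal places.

Observed p* = 128/262 = 0.48855.
Balance m(1−p*) = e·p* gives e = m(1−p*)/p* = 0.726×0.51145/0.48855 = 0.76003.
Starting from p₀ = 0.48855; update p ← p + (dp/dt)·Δt with the new parameters.
step 1: Δp = -0.14481, p = 0.34374
step 2: Δp = +0.11331, p = 0.45704
step 3: Δp = -0.08866, p = 0.36839
step 4: Δp = +0.06937, p = 0.43776

0.4378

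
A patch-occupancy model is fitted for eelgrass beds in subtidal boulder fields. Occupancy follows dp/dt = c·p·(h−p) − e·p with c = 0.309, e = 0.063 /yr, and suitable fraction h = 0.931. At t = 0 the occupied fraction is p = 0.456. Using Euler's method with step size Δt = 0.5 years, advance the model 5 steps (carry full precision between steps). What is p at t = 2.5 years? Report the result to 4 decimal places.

0.5447

Update rule: p ← p + [c·p·(h−p) − e·p]·Δt with Δt = 0.5.
t = 0.5: p = 0.45600 + (+0.01910) = 0.47510
t = 1: p = 0.47510 + (+0.01850) = 0.49360
t = 1.5: p = 0.49360 + (+0.01781) = 0.51141
t = 2: p = 0.51141 + (+0.01704) = 0.52845
t = 2.5: p = 0.52845 + (+0.01622) = 0.54467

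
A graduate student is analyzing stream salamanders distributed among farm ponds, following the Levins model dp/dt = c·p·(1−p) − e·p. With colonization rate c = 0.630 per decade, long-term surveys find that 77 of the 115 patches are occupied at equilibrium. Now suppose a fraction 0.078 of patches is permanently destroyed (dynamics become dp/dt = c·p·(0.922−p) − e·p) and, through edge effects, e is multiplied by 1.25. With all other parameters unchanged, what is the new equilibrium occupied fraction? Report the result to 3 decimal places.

0.509

Observed p* = 77/115 = 0.66957.
Balance c(1−p*) = e gives e = 0.630×(1 − 0.66957) = 0.20817.
New p* = 0.922 − e/c = 0.922 − 0.26021/0.63000 = 0.50897.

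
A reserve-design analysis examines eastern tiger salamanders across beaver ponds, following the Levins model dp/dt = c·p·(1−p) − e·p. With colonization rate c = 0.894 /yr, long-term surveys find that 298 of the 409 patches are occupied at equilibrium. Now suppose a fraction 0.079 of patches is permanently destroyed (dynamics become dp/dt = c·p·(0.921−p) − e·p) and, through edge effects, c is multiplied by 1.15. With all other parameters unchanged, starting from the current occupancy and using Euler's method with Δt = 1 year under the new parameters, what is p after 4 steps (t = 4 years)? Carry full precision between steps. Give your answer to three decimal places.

0.685

Observed p* = 298/409 = 0.72861.
Balance c(1−p*) = e gives e = 0.894×(1 − 0.72861) = 0.24263.
Starting from p₀ = 0.72861; update p ← p + (dp/dt)·Δt with the new parameters.
t = 1: p = 0.72861 + (-0.03266) = 0.69595
t = 2: p = 0.69595 + (-0.00783) = 0.68812
t = 3: p = 0.68812 + (-0.00220) = 0.68592
t = 4: p = 0.68592 + (-0.00064) = 0.68527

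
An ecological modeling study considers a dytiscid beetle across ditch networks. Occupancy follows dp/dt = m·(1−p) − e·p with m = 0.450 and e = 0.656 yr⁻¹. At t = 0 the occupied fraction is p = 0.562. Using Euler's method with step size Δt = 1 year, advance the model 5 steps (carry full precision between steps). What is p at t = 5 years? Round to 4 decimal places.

0.4069

Update rule: p ← p + [m·(1−p) − e·p]·Δt with Δt = 1.
  1  |  dp/dt·Δt = -0.171572  |  p_1 = 0.390428
  2  |  dp/dt·Δt = +0.018187  |  p_2 = 0.408615
  3  |  dp/dt·Δt = -0.001928  |  p_3 = 0.406687
  4  |  dp/dt·Δt = +0.000204  |  p_4 = 0.406891
  5  |  dp/dt·Δt = -0.000022  |  p_5 = 0.406870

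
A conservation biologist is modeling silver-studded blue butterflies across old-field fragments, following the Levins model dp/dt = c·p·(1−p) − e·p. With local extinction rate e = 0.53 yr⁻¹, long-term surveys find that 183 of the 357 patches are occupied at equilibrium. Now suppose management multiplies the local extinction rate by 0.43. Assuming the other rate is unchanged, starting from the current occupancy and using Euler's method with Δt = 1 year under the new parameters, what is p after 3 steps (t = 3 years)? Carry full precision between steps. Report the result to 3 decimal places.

0.784

Observed p* = 183/357 = 0.51261.
Balance c(1−p*) = e gives c = e/(1 − 0.51261) = 0.53/0.48739 = 1.08741.
Starting from p₀ = 0.51261; update p ← p + (dp/dt)·Δt with the new parameters.
t = 1: p = 0.51261 + (+0.15486) = 0.66746
t = 2: p = 0.66746 + (+0.08924) = 0.75671
t = 3: p = 0.75671 + (+0.02774) = 0.78445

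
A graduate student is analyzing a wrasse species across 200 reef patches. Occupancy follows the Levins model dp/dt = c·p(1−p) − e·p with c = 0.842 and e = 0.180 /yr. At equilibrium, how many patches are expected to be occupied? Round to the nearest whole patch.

157

p* = 1 − e/c = 1 − 0.180/0.842 = 0.7862.
Expected occupied patches = N × p* = 200 × 0.7862 = 157.24 ≈ 157.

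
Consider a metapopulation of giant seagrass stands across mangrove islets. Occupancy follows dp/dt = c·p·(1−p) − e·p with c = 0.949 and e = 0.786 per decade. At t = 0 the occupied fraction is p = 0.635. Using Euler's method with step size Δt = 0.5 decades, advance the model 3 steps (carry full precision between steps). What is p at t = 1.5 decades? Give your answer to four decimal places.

Update rule: p ← p + [c·p·(1−p) − e·p]·Δt with Δt = 0.5.
t = 0.5: p = 0.63500 + (-0.13958) = 0.49542
t = 1: p = 0.49542 + (-0.07609) = 0.41934
t = 1.5: p = 0.41934 + (-0.04926) = 0.37007

0.3701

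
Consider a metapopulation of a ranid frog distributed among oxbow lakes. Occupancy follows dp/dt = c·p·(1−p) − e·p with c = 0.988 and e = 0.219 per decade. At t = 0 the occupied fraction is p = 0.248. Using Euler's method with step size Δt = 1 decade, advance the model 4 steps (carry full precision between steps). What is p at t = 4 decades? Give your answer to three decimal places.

0.736

Update rule: p ← p + [c·p·(1−p) − e·p]·Δt with Δt = 1.
  1  |  dp/dt·Δt = +0.129946  |  p_1 = 0.377946
  2  |  dp/dt·Δt = +0.149511  |  p_2 = 0.527457
  3  |  dp/dt·Δt = +0.130742  |  p_3 = 0.658199
  4  |  dp/dt·Δt = +0.078128  |  p_4 = 0.736327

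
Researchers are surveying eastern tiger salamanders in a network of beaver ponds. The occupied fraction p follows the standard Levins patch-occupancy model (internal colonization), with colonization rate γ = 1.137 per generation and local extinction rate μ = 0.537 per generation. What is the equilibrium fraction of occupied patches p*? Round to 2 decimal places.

Setting dp/dt = 0 and dividing through by p* gives γ·(1−p*) = μ.
So p* = 1 − μ/γ = 1 − 0.537/1.137 = 1 − 0.4723 = 0.5277.

0.53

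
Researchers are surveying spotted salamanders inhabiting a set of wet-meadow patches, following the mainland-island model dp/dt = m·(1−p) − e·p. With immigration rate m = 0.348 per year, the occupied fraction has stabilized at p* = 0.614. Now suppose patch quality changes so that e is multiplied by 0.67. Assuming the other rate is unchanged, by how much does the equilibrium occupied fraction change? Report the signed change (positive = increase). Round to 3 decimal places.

0.090

Balance m(1−p*) = e·p* gives e = m(1−p*)/p* = 0.348×0.38600/0.61400 = 0.21878.
New p* = m/(m+e) = 0.34800/(0.34800+0.14658) = 0.70363.
Δp* = 0.70363 − 0.61400 = +0.08963.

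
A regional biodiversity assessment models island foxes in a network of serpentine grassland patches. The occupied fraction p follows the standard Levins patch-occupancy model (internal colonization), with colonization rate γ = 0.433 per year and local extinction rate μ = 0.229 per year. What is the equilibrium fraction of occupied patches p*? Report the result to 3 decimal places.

At equilibrium, colonization balances extinction: γ·p*·(1−p*) = μ·p*.
So p* = 1 − μ/γ = 1 − 0.229/0.433 = 1 − 0.5289 = 0.4711.

0.471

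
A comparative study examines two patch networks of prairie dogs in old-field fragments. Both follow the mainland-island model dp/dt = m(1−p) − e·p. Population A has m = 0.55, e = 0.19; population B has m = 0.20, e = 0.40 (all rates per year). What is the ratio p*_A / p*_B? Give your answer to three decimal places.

2.230

A: p*_A = m/(m+e) = 0.55/0.7400 = 0.7432.
B: p*_B = 0.20/0.6000 = 0.3333.
p*_A / p*_B = 0.7432/0.3333 = 2.2297.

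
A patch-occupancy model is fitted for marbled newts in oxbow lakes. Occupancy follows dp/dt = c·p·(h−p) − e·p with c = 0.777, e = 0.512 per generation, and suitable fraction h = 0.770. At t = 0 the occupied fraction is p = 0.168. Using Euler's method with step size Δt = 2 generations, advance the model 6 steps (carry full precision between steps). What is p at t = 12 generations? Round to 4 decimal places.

Update rule: p ← p + [c·p·(h−p) − e·p]·Δt with Δt = 2.
step 1: Δp = -0.01487, p = 0.15313
step 2: Δp = -0.01001, p = 0.14312
step 3: Δp = -0.00713, p = 0.13599
step 4: Δp = -0.00527, p = 0.13072
step 5: Δp = -0.00399, p = 0.12672
step 6: Δp = -0.00309, p = 0.12364

0.1236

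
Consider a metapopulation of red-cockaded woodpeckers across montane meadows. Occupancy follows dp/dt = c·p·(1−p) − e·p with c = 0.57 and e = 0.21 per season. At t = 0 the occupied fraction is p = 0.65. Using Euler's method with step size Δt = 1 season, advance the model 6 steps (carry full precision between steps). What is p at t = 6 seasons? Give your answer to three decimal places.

0.633

Update rule: p ← p + [c·p·(1−p) − e·p]·Δt with Δt = 1.
p: 0.65000 → 0.64318  (Δp = -0.00683)
p: 0.64318 → 0.63892  (Δp = -0.00425)
p: 0.63892 → 0.63625  (Δp = -0.00267)
p: 0.63625 → 0.63456  (Δp = -0.00169)
p: 0.63456 → 0.63348  (Δp = -0.00108)
p: 0.63348 → 0.63279  (Δp = -0.00069)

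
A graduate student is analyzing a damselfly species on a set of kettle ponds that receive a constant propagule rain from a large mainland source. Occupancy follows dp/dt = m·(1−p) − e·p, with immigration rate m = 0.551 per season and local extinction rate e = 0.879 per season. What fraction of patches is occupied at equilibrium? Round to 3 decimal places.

At equilibrium the propagule rain into empty patches balances local extinction: m(1−p*) = e·p*.
p* = m/(m+e) = 0.551/(0.551+0.879) = 0.551/1.4300 = 0.3853.

0.385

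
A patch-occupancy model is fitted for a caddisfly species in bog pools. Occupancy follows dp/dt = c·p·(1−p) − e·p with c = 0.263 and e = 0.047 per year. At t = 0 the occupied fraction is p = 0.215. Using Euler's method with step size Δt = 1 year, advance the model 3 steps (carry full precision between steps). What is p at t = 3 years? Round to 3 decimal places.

Update rule: p ← p + [c·p·(1−p) − e·p]·Δt with Δt = 1.
  1  |  dp/dt·Δt = +0.034283  |  p_1 = 0.249283
  2  |  dp/dt·Δt = +0.037502  |  p_2 = 0.286785
  3  |  dp/dt·Δt = +0.040315  |  p_3 = 0.327100

0.327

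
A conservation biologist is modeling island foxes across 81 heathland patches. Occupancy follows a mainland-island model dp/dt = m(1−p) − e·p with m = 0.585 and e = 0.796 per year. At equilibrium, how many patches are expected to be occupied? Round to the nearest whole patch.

p* = m/(m+e) = 0.585/1.3810 = 0.4236.
Expected occupied patches = N × p* = 81 × 0.4236 = 34.31 ≈ 34.

34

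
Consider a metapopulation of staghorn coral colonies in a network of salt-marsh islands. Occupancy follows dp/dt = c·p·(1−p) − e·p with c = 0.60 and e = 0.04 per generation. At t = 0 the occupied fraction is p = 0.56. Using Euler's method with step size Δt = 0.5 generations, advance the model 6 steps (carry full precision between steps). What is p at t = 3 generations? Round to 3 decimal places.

Update rule: p ← p + [c·p·(1−p) − e·p]·Δt with Δt = 0.5.
  1  |  dp/dt·Δt = +0.062720  |  p_1 = 0.622720
  2  |  dp/dt·Δt = +0.058028  |  p_2 = 0.680748
  3  |  dp/dt·Δt = +0.051584  |  p_3 = 0.732332
  4  |  dp/dt·Δt = +0.044160  |  p_4 = 0.776492
  5  |  dp/dt·Δt = +0.036536  |  p_5 = 0.813028
  6  |  dp/dt·Δt = +0.029344  |  p_6 = 0.842371

0.842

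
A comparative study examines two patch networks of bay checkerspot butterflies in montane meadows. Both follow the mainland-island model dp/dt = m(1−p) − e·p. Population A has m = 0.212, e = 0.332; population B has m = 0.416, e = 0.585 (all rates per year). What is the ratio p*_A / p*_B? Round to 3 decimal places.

0.938

A: p*_A = m/(m+e) = 0.212/0.5440 = 0.3897.
B: p*_B = 0.416/1.0010 = 0.4156.
p*_A / p*_B = 0.3897/0.4156 = 0.9377.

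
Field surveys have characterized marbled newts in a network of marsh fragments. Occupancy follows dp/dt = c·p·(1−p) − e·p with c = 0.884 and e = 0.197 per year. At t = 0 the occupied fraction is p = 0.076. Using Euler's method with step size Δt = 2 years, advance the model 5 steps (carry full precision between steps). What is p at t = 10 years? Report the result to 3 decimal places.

Update rule: p ← p + [c·p·(1−p) − e·p]·Δt with Δt = 2.
p: 0.07600 → 0.17021  (Δp = +0.09421)
p: 0.17021 → 0.35286  (Δp = +0.18265)
p: 0.35286 → 0.61756  (Δp = +0.26470)
p: 0.61756 → 0.79181  (Δp = +0.17425)
p: 0.79181 → 0.77129  (Δp = -0.02052)

0.771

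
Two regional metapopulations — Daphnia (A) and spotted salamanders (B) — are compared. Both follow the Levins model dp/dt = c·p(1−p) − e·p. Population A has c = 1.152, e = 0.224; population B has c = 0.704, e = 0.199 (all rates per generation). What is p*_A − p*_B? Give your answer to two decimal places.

A: p*_A = 1 − 0.224/1.152 = 0.8056.
B: p*_B = 1 − 0.199/0.704 = 0.7173.
p*_A − p*_B = 0.8056 − 0.7173 = 0.0882.

0.09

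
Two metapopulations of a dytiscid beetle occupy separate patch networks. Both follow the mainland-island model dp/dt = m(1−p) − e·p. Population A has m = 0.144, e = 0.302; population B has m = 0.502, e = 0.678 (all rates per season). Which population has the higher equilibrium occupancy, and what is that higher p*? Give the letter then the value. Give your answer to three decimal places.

B, 0.425

A: p*_A = m/(m+e) = 0.144/0.4460 = 0.3229.
B: p*_B = 0.502/1.1800 = 0.4254.
B is higher at 0.4254.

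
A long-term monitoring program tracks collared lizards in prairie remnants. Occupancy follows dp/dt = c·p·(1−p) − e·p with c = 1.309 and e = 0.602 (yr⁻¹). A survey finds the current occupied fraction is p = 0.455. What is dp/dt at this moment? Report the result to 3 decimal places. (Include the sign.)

0.051

Colonization term: c·p·(1−p) = 1.309×0.455×0.5450 = 0.32460.
Extinction term: e·p = 0.27391.
dp/dt = 0.32460 − 0.27391 = 0.05069.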